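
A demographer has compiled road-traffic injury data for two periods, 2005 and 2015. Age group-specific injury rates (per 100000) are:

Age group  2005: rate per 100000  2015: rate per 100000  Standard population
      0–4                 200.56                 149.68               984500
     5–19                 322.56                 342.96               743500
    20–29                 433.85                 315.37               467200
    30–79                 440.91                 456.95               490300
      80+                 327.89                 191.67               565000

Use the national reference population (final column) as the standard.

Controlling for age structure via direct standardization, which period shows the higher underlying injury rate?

2005

Standard total = 3250500; weights = 0.3029, 0.2287, 0.1437, 0.1508, 0.1738.
2005: 0.3029×200.56 + 0.2287×322.56 + 0.1437×433.85 + 0.1508×440.91 + 0.1738×327.89 = 320.3831 per 100000.
2015: 0.3029×149.68 + 0.2287×342.96 + 0.1437×315.37 + 0.1508×456.95 + 0.1738×191.67 = 271.3514 per 100000.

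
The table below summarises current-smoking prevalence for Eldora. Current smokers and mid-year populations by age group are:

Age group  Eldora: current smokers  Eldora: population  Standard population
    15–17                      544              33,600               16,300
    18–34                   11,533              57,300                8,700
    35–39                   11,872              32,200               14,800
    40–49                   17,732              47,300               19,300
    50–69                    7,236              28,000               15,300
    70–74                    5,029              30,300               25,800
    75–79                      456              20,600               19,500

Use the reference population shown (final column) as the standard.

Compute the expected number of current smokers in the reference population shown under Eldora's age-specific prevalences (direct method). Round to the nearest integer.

23375

Age-specific rates per 1,000 for Eldora: 16.190, 201.274, 368.696, 374.884, 258.429, 165.974, 22.136.
Expected current smokers = Σ (standard pop × age-specific rate ÷ 1,000)
= 16,300×16.190/1,000 + 8,700×201.274/1,000 + 14,800×368.696/1,000 + 19,300×374.884/1,000 + 15,300×258.429/1,000 + 25,800×165.974/1,000 + 19,500×22.136/1,000
= 263.90 + 1751.08 + 5456.70 + 7235.26 + 3953.96 + 4282.12 + 431.65 = 23374.67.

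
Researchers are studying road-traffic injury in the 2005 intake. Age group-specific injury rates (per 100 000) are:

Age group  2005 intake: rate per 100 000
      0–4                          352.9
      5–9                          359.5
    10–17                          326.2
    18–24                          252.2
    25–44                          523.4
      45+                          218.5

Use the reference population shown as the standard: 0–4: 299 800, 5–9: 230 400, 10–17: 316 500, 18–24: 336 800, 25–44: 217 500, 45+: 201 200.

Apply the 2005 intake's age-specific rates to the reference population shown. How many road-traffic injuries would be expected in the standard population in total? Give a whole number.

Expected road-traffic injuries = Σ (standard pop × age-specific rate ÷ 100 000)
= 299 800×352.9/100 000 + 230 400×359.5/100 000 + 316 500×326.2/100 000 + 336 800×252.2/100 000 + 217 500×523.4/100 000 + 201 200×218.5/100 000
= 1057.99 + 828.29 + 1032.42 + 849.41 + 1138.39 + 439.62 = 5346.13.

5346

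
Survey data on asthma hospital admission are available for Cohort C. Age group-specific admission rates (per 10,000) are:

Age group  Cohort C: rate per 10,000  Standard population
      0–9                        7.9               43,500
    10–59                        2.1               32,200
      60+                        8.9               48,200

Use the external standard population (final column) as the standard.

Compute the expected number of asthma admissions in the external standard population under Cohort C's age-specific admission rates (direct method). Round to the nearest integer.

84

Expected asthma admissions = Σ (standard pop × age-specific rate ÷ 10,000)
= 43,500×7.9/10,000 + 32,200×2.1/10,000 + 48,200×8.9/10,000
= 34.37 + 6.76 + 42.90 = 84.03.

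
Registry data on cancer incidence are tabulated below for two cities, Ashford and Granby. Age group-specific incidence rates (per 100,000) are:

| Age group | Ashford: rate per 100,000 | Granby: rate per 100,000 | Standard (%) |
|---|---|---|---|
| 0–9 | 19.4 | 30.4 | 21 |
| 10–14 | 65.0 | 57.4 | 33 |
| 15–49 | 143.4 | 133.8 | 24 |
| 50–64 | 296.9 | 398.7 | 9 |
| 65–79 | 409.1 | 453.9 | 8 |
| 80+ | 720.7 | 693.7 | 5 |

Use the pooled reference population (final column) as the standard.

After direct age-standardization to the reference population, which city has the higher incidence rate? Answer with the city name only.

Granby

Standard weights: 0.21, 0.33, 0.24, 0.09, 0.08, 0.05.
Ashford: 0.2100×19.4 + 0.3300×65.0 + 0.2400×143.4 + 0.0900×296.9 + 0.0800×409.1 + 0.0500×720.7 = 155.4240 per 100,000.
Granby: 0.2100×30.4 + 0.3300×57.4 + 0.2400×133.8 + 0.0900×398.7 + 0.0800×453.9 + 0.0500×693.7 = 164.3180 per 100,000.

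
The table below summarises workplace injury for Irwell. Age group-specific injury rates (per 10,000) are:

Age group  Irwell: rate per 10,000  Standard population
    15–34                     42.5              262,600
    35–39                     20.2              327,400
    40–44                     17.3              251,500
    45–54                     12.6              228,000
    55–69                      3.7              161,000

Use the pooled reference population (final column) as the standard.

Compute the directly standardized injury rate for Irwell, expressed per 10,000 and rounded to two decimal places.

20.80

Standard total = 1,230,500; weights = 0.2134, 0.2661, 0.2044, 0.1853, 0.1308.
Standardized rate: 0.2134×42.5 + 0.2661×20.2 + 0.2044×17.3 + 0.1853×12.6 + 0.1308×3.7 = 20.7992 per 10,000.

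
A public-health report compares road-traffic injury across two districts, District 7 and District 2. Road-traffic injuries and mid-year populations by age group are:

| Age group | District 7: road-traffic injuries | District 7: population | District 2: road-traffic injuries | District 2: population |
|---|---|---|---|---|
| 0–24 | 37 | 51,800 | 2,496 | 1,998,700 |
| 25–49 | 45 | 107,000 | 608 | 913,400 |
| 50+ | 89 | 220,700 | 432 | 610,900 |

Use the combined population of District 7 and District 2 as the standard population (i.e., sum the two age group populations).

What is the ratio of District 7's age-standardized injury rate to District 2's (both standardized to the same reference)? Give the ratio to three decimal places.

Age-specific rates per 100,000 for District 7: 71.43, 42.06, 40.33.
For District 2: 124.88, 66.56, 70.72.
Combined standard total = 3,902,500; weights = 0.5254, 0.2615, 0.2131.
District 7: 0.5254×71.43 + 0.2615×42.06 + 0.2131×40.33 = 57.1207 per 100,000.
District 2: 0.5254×124.88 + 0.2615×66.56 + 0.2131×70.72 = 98.0905 per 100,000.
Ratio = 57.1207 ÷ 98.0905 = 0.58233.

0.582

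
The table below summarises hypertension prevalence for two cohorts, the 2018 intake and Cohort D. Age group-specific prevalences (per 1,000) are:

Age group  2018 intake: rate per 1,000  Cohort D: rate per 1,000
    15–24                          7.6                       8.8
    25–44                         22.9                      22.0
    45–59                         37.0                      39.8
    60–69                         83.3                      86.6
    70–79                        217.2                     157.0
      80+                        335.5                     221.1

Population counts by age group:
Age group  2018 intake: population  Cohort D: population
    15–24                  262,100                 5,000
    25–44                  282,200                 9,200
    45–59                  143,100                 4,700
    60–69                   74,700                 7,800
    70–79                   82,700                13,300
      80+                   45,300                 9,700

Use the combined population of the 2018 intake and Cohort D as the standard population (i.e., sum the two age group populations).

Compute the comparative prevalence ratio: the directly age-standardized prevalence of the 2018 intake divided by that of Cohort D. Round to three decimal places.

1.231

Combined standard total = 939,800; weights = 0.2842, 0.3101, 0.1573, 0.0878, 0.1021, 0.0585.
The 2018 intake: 0.2842×7.6 + 0.3101×22.9 + 0.1573×37.0 + 0.0878×83.3 + 0.1021×217.2 + 0.0585×335.5 = 64.2132 per 1,000.
Cohort D: 0.2842×8.8 + 0.3101×22.0 + 0.1573×39.8 + 0.0878×86.6 + 0.1021×157.0 + 0.0585×221.1 = 52.1608 per 1,000.
Ratio = 64.2132 ÷ 52.1608 = 1.23106.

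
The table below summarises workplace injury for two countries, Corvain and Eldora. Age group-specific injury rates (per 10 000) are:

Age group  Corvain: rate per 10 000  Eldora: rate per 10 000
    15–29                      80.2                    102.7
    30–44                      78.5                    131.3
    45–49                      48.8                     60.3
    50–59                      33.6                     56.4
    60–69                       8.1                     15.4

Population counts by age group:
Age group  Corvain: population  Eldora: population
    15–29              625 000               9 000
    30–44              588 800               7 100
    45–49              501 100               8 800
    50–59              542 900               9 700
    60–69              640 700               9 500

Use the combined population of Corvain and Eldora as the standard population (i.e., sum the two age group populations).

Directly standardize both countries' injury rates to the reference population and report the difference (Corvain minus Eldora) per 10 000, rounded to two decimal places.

-23.43

Combined standard total = 2 942 600; weights = 0.2155, 0.2025, 0.1733, 0.1878, 0.2210.
Corvain: 0.2155×80.2 + 0.2025×78.5 + 0.1733×48.8 + 0.1878×33.6 + 0.2210×8.1 = 49.7322 per 10 000.
Eldora: 0.2155×102.7 + 0.2025×131.3 + 0.1733×60.3 + 0.1878×56.4 + 0.2210×15.4 = 73.1598 per 10 000.
Difference = 49.7322 − 73.1598 = -23.4276.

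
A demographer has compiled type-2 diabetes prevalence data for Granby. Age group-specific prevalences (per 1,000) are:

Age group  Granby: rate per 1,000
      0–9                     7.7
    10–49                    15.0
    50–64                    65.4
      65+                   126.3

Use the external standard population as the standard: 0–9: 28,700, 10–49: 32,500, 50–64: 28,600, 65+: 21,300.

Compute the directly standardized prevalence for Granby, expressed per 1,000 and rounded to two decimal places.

47.43

Standard total = 111,100; weights = 0.2583, 0.2925, 0.2574, 0.1917.
Standardized rate: 0.2583×7.7 + 0.2925×15.0 + 0.2574×65.4 + 0.1917×126.3 = 47.4268 per 1,000.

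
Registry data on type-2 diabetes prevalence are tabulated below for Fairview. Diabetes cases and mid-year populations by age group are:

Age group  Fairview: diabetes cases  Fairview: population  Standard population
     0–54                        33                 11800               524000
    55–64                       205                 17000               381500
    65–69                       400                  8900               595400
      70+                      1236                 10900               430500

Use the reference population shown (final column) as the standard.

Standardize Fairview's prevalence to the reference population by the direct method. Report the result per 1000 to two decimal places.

42.27

Age-specific rates per 1000 for Fairview: 2.797, 12.059, 44.944, 113.394.
Standard total = 1931400; weights = 0.2713, 0.1975, 0.3083, 0.2229.
Standardized rate: 0.2713×2.797 + 0.1975×12.059 + 0.3083×44.944 + 0.2229×113.394 = 42.2708 per 1000.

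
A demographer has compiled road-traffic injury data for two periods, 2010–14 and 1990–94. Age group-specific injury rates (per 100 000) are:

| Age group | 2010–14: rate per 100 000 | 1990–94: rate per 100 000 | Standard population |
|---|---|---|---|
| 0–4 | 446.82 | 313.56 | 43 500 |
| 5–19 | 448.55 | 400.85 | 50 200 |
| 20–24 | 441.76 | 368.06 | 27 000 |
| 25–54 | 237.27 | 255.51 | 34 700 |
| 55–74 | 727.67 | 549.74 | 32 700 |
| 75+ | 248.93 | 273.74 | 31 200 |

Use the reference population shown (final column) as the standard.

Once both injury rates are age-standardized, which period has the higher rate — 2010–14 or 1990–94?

Standard total = 219 300; weights = 0.1984, 0.2289, 0.1231, 0.1582, 0.1491, 0.1423.
2010–14: 0.1984×446.82 + 0.2289×448.55 + 0.1231×441.76 + 0.1582×237.27 + 0.1491×727.67 + 0.1423×248.93 = 427.1596 per 100 000.
1990–94: 0.1984×313.56 + 0.2289×400.85 + 0.1231×368.06 + 0.1582×255.51 + 0.1491×549.74 + 0.1423×273.74 = 360.6180 per 100 000.

2010–14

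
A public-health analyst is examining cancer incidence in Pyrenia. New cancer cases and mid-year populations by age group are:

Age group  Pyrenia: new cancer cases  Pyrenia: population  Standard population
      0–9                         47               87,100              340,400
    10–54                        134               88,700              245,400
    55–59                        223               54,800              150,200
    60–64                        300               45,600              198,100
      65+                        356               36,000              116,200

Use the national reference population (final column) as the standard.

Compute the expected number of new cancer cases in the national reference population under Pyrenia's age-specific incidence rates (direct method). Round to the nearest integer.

3618

Age-specific rates per 100,000 for Pyrenia: 53.96, 151.07, 406.93, 657.89, 988.89.
Expected new cancer cases = Σ (standard pop × age-specific rate ÷ 100,000)
= 340,400×53.96/100,000 + 245,400×151.07/100,000 + 150,200×406.93/100,000 + 198,100×657.89/100,000 + 116,200×988.89/100,000
= 183.68 + 370.73 + 611.22 + 1303.29 + 1149.09 = 3618.01.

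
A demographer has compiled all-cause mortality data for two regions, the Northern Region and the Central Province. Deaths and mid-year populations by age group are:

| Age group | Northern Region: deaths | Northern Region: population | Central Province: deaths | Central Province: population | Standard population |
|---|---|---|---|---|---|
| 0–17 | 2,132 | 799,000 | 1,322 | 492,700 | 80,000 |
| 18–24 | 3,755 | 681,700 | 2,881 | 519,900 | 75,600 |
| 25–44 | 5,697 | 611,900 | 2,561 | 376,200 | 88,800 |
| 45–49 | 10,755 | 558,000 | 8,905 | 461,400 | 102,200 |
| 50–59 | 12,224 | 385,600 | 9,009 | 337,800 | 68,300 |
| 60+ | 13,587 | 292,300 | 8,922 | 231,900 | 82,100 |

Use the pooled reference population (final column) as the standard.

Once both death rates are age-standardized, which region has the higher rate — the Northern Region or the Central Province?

Age-specific rates per 1,000 for the Northern Region: 2.668, 5.508, 9.310, 19.274, 31.701, 46.483.
For the Central Province: 2.683, 5.541, 6.808, 19.300, 26.670, 38.473.
Standard total = 497,000; weights = 0.1610, 0.1521, 0.1787, 0.2056, 0.1374, 0.1652.
The Northern Region: 0.1610×2.668 + 0.1521×5.508 + 0.1787×9.310 + 0.2056×19.274 + 0.1374×31.701 + 0.1652×46.483 = 18.9294 per 1,000.
The Central Province: 0.1610×2.683 + 0.1521×5.541 + 0.1787×6.808 + 0.2056×19.300 + 0.1374×26.670 + 0.1652×38.473 = 16.4804 per 1,000.

Northern Region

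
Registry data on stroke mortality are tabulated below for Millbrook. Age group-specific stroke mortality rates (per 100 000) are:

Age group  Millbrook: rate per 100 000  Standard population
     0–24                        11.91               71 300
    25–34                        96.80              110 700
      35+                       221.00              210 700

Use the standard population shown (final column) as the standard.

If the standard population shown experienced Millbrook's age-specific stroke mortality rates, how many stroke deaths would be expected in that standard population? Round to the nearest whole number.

Expected stroke deaths = Σ (standard pop × age-specific rate ÷ 100 000)
= 71 300×11.91/100 000 + 110 700×96.80/100 000 + 210 700×221.00/100 000
= 8.49 + 107.16 + 465.65 = 581.30.

581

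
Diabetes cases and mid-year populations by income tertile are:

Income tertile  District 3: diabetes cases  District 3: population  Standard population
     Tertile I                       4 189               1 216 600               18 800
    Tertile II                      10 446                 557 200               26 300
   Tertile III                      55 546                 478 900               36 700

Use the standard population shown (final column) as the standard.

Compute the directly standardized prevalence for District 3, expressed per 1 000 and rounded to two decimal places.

Income-specific rates per 1 000 for District 3: 3.443, 18.747, 115.987.
Standard total = 81 800; weights = 0.2298, 0.3215, 0.4487.
Standardized rate: 0.2298×3.443 + 0.3215×18.747 + 0.4487×115.987 = 58.8569 per 1 000.

58.86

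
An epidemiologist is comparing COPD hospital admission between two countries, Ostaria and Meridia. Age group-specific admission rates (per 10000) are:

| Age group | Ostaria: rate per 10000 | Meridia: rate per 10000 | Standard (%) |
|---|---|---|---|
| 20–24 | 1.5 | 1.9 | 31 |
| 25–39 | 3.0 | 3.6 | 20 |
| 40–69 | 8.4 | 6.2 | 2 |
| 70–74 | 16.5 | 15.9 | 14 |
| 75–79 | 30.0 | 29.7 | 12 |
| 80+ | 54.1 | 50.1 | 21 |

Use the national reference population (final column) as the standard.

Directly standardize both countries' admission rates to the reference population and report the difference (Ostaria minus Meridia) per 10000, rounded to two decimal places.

0.76

Standard weights: 0.31, 0.20, 0.02, 0.14, 0.12, 0.21.
Ostaria: 0.3100×1.5 + 0.2000×3.0 + 0.0200×8.4 + 0.1400×16.5 + 0.1200×30.0 + 0.2100×54.1 = 18.5040 per 10000.
Meridia: 0.3100×1.9 + 0.2000×3.6 + 0.0200×6.2 + 0.1400×15.9 + 0.1200×29.7 + 0.2100×50.1 = 17.7440 per 10000.
Difference = 18.5040 − 17.7440 = 0.7600.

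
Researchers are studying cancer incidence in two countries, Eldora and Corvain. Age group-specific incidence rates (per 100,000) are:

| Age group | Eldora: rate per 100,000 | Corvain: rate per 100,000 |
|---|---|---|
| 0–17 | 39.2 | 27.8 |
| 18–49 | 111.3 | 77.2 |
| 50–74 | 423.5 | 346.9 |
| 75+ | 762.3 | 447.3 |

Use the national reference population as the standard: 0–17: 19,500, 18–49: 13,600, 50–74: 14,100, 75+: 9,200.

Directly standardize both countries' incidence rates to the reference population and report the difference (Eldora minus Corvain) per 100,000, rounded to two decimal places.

82.70

Standard total = 56,400; weights = 0.3457, 0.2411, 0.2500, 0.1631.
Eldora: 0.3457×39.2 + 0.2411×111.3 + 0.2500×423.5 + 0.1631×762.3 = 270.6133 per 100,000.
Corvain: 0.3457×27.8 + 0.2411×77.2 + 0.2500×346.9 + 0.1631×447.3 = 187.9161 per 100,000.
Difference = 270.6133 − 187.9161 = 82.6972.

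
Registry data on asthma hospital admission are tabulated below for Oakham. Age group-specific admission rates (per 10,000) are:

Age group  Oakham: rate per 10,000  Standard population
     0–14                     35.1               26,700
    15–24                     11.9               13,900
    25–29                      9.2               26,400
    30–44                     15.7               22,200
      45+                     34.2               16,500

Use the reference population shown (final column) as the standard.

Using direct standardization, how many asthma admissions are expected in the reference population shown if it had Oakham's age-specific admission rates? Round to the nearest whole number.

226

Expected asthma admissions = Σ (standard pop × age-specific rate ÷ 10,000)
= 26,700×35.1/10,000 + 13,900×11.9/10,000 + 26,400×9.2/10,000 + 22,200×15.7/10,000 + 16,500×34.2/10,000
= 93.72 + 16.54 + 24.29 + 34.85 + 56.43 = 225.83.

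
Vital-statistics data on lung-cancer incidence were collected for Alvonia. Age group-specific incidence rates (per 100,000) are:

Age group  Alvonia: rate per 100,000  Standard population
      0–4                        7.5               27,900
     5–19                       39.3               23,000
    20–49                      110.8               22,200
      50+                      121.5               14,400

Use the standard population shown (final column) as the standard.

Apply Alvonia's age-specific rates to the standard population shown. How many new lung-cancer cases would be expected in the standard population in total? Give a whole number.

53

Expected new lung-cancer cases = Σ (standard pop × age-specific rate ÷ 100,000)
= 27,900×7.5/100,000 + 23,000×39.3/100,000 + 22,200×110.8/100,000 + 14,400×121.5/100,000
= 2.09 + 9.04 + 24.60 + 17.50 = 53.23.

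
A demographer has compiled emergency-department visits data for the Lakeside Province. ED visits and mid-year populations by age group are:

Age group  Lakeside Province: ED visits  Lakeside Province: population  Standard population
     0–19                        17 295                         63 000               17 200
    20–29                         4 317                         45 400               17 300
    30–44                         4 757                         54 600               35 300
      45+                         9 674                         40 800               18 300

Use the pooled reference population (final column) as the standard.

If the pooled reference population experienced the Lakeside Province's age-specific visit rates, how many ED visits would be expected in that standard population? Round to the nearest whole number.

13781

Age-specific rates per 1 000 for the Lakeside Province: 274.524, 95.088, 87.125, 237.108.
Expected ED visits = Σ (standard pop × age-specific rate ÷ 1 000)
= 17 200×274.524/1 000 + 17 300×95.088/1 000 + 35 300×87.125/1 000 + 18 300×237.108/1 000
= 4721.81 + 1645.02 + 3075.50 + 4339.07 = 13781.40.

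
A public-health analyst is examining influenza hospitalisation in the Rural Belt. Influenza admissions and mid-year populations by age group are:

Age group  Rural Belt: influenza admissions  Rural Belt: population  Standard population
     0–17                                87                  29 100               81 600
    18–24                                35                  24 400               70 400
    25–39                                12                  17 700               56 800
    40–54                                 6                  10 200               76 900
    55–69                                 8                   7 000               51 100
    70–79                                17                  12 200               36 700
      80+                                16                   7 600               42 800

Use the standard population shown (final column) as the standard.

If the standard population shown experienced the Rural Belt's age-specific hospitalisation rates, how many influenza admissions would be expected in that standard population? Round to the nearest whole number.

Age-specific rates per 100 000 for the Rural Belt: 298.97, 143.44, 67.80, 58.82, 114.29, 139.34, 210.53.
Expected influenza admissions = Σ (standard pop × age-specific rate ÷ 100 000)
= 81 600×298.97/100 000 + 70 400×143.44/100 000 + 56 800×67.80/100 000 + 76 900×58.82/100 000 + 51 100×114.29/100 000 + 36 700×139.34/100 000 + 42 800×210.53/100 000
= 243.96 + 100.98 + 38.51 + 45.24 + 58.40 + 51.14 + 90.11 = 628.33.

628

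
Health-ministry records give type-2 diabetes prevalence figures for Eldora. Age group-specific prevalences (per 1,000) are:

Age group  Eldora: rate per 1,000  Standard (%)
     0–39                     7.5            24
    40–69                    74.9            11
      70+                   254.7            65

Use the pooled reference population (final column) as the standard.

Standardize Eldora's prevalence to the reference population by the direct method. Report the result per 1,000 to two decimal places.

175.59

Standard weights: 0.24, 0.11, 0.65.
Standardized rate: 0.2400×7.5 + 0.1100×74.9 + 0.6500×254.7 = 175.5940 per 1,000.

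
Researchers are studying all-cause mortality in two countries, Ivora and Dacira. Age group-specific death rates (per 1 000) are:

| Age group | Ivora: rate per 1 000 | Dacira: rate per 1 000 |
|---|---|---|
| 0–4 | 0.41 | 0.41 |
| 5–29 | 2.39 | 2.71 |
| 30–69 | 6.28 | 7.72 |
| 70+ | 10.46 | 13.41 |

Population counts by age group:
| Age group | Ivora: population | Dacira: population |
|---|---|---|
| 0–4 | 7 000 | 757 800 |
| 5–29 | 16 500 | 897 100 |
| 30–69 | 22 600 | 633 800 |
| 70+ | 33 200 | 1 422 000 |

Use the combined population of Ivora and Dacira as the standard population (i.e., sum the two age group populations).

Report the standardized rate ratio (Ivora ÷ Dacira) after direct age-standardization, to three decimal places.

0.798

Combined standard total = 3 790 000; weights = 0.2018, 0.2411, 0.1732, 0.3840.
Ivora: 0.2018×0.41 + 0.2411×2.39 + 0.1732×6.28 + 0.3840×10.46 = 5.7627 per 1 000.
Dacira: 0.2018×0.41 + 0.2411×2.71 + 0.1732×7.72 + 0.3840×13.41 = 7.2219 per 1 000.
Ratio = 5.7627 ÷ 7.2219 = 0.79795.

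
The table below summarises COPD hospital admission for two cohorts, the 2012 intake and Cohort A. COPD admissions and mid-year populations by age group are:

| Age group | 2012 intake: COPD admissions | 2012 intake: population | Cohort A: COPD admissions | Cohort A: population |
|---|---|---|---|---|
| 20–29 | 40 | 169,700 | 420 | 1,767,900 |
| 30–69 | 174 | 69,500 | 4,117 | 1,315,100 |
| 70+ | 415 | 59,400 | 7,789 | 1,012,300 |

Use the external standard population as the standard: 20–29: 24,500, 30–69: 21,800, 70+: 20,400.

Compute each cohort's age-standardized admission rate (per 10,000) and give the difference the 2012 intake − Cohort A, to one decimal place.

Age-specific rates per 10,000 for the 2012 intake: 2.36, 25.04, 69.87.
For Cohort A: 2.38, 31.31, 76.94.
Standard total = 66,700; weights = 0.3673, 0.3268, 0.3058.
The 2012 intake: 0.3673×2.36 + 0.3268×25.04 + 0.3058×69.87 = 30.4166 per 10,000.
Cohort A: 0.3673×2.38 + 0.3268×31.31 + 0.3058×76.94 = 34.6374 per 10,000.
Difference = 30.4166 − 34.6374 = -4.2208.

-4.2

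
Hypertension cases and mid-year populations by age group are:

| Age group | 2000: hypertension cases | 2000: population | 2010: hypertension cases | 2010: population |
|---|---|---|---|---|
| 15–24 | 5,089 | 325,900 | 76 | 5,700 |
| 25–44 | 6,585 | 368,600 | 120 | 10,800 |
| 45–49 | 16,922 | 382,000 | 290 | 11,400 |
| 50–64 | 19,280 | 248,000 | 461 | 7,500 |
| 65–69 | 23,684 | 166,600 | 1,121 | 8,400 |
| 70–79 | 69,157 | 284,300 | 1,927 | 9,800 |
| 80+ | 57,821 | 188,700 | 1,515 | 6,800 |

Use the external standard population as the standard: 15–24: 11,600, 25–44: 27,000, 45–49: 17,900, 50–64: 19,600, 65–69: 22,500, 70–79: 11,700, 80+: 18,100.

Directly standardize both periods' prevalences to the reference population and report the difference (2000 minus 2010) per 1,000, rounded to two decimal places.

24.30

Age-specific rates per 1,000 for 2000: 15.615, 17.865, 44.298, 77.742, 142.161, 243.254, 306.418.
For 2010: 13.333, 11.111, 25.439, 61.467, 133.452, 196.633, 222.794.
Standard total = 128,400; weights = 0.0903, 0.2103, 0.1394, 0.1526, 0.1752, 0.0911, 0.1410.
2000: 0.0903×15.615 + 0.2103×17.865 + 0.1394×44.298 + 0.1526×77.742 + 0.1752×142.161 + 0.0911×243.254 + 0.1410×306.418 = 113.4814 per 1,000.
2010: 0.0903×13.333 + 0.2103×11.111 + 0.1394×25.439 + 0.1526×61.467 + 0.1752×133.452 + 0.0911×196.633 + 0.1410×222.794 = 89.1793 per 1,000.
Difference = 113.4814 − 89.1793 = 24.3022.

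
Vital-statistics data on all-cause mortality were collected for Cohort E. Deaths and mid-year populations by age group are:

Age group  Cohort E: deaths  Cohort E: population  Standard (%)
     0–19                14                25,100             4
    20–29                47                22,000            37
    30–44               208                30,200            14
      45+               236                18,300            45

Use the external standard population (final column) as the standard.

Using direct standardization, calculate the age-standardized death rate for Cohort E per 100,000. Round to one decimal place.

758.0

Age-specific rates per 100,000 for Cohort E: 55.78, 213.64, 688.74, 1289.62.
Standard weights: 0.04, 0.37, 0.14, 0.45.
Standardized rate: 0.0400×55.78 + 0.3700×213.64 + 0.1400×688.74 + 0.4500×1289.62 = 758.0282 per 100,000.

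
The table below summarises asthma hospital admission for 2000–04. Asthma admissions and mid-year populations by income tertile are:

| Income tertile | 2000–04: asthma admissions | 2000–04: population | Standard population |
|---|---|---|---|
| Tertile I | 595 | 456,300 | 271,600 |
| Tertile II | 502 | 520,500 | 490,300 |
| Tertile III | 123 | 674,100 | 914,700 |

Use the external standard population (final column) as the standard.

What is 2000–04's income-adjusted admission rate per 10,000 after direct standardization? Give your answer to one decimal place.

Income-specific rates per 10,000 for 2000–04: 13.04, 9.64, 1.82.
Standard total = 1,676,600; weights = 0.1620, 0.2924, 0.5456.
Standardized rate: 0.1620×13.04 + 0.2924×9.64 + 0.5456×1.82 = 5.9283 per 10,000.

5.9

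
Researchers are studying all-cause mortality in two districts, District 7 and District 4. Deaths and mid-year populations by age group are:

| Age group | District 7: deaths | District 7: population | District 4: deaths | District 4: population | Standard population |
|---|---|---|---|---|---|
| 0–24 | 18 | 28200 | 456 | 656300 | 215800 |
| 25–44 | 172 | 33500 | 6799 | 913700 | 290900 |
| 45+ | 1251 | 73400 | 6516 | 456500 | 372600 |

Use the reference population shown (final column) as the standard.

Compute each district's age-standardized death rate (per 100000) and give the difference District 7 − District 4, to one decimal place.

39.7

Age-specific rates per 100000 for District 7: 63.83, 513.43, 1704.36.
For District 4: 69.48, 744.12, 1427.38.
Standard total = 879300; weights = 0.2454, 0.3308, 0.4237.
District 7: 0.2454×63.83 + 0.3308×513.43 + 0.4237×1704.36 = 907.7408 per 100000.
District 4: 0.2454×69.48 + 0.3308×744.12 + 0.4237×1427.38 = 868.0771 per 100000.
Difference = 907.7408 − 868.0771 = 39.6637.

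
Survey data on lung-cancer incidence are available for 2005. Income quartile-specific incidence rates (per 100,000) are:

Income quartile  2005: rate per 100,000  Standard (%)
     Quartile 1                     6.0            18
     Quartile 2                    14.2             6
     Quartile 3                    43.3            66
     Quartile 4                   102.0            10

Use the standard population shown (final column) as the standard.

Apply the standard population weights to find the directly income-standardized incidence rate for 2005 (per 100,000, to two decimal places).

40.71

Standard weights: 0.18, 0.06, 0.66, 0.10.
Standardized rate: 0.1800×6.0 + 0.0600×14.2 + 0.6600×43.3 + 0.1000×102.0 = 40.7100 per 100,000.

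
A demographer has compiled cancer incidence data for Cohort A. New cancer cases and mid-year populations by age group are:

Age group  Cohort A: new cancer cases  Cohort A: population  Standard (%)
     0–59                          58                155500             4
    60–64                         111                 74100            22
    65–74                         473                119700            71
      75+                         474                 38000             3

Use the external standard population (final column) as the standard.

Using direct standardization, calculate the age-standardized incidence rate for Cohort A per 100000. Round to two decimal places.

Age-specific rates per 100000 for Cohort A: 37.30, 149.80, 395.15, 1247.37.
Standard weights: 0.04, 0.22, 0.71, 0.03.
Standardized rate: 0.0400×37.30 + 0.2200×149.80 + 0.7100×395.15 + 0.0300×1247.37 = 352.4282 per 100000.

352.43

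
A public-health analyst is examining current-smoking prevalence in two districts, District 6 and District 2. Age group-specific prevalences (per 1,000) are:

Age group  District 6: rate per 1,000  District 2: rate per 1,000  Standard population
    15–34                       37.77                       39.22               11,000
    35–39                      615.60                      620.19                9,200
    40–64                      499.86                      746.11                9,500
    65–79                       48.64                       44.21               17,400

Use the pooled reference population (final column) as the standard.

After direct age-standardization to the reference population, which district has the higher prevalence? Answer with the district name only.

District 2

Standard total = 47,100; weights = 0.2335, 0.1953, 0.2017, 0.3694.
District 6: 0.2335×37.77 + 0.1953×615.60 + 0.2017×499.86 + 0.3694×48.64 = 247.8555 per 1,000.
District 2: 0.2335×39.22 + 0.1953×620.19 + 0.2017×746.11 + 0.3694×44.21 = 297.1224 per 1,000.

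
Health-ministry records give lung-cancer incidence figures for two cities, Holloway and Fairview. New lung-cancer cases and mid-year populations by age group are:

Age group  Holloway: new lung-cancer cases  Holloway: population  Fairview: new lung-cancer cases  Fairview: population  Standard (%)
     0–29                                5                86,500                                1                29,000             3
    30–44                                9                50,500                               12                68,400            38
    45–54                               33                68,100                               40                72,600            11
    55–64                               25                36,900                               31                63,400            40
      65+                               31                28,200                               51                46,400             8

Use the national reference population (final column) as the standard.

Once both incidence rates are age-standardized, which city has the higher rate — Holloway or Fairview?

Age-specific rates per 100,000 for Holloway: 5.78, 17.82, 48.46, 67.75, 109.93.
For Fairview: 3.45, 17.54, 55.10, 48.90, 109.91.
Standard weights: 0.03, 0.38, 0.11, 0.40, 0.08.
Holloway: 0.0300×5.78 + 0.3800×17.82 + 0.1100×48.46 + 0.4000×67.75 + 0.0800×109.93 = 48.1707 per 100,000.
Fairview: 0.0300×3.45 + 0.3800×17.54 + 0.1100×55.10 + 0.4000×48.90 + 0.0800×109.91 = 41.1822 per 100,000.
The crude rates (38.12 vs 48.25) would put Fairview higher, but that reflects its age composition; once standardized to a common age structure, Holloway has the higher underlying rate.

Holloway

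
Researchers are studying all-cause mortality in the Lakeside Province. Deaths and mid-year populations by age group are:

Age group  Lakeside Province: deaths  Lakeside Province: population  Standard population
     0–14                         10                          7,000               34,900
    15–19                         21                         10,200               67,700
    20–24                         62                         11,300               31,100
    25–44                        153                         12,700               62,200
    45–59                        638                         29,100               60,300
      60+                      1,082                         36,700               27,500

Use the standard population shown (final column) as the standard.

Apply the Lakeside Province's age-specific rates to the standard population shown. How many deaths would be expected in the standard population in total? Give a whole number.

3242

Age-specific rates per 100,000 for the Lakeside Province: 142.86, 205.88, 548.67, 1204.72, 2192.44, 2948.23.
Expected deaths = Σ (standard pop × age-specific rate ÷ 100,000)
= 34,900×142.86/100,000 + 67,700×205.88/100,000 + 31,100×548.67/100,000 + 62,200×1204.72/100,000 + 60,300×2192.44/100,000 + 27,500×2948.23/100,000
= 49.86 + 139.38 + 170.64 + 749.34 + 1322.04 + 810.76 = 3242.02.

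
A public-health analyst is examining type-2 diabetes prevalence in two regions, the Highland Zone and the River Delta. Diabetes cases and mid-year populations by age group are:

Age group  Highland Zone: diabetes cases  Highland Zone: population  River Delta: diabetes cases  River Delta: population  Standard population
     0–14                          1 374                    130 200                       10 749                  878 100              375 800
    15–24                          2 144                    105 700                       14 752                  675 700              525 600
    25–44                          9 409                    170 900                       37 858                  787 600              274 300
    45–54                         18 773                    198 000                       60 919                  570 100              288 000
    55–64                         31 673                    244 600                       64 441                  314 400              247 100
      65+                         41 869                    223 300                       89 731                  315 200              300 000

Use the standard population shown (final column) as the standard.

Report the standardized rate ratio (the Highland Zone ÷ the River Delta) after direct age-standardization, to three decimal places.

Age-specific rates per 1 000 for the Highland Zone: 10.553, 20.284, 55.056, 94.813, 129.489, 187.501.
For the River Delta: 12.241, 21.832, 48.068, 106.857, 204.965, 284.680.
Standard total = 2 010 800; weights = 0.1869, 0.2614, 0.1364, 0.1432, 0.1229, 0.1492.
The Highland Zone: 0.1869×10.553 + 0.2614×20.284 + 0.1364×55.056 + 0.1432×94.813 + 0.1229×129.489 + 0.1492×187.501 = 72.2508 per 1 000.
The River Delta: 0.1869×12.241 + 0.2614×21.832 + 0.1364×48.068 + 0.1432×106.857 + 0.1229×204.965 + 0.1492×284.680 = 97.5162 per 1 000.
Ratio = 72.2508 ÷ 97.5162 = 0.74091.

0.741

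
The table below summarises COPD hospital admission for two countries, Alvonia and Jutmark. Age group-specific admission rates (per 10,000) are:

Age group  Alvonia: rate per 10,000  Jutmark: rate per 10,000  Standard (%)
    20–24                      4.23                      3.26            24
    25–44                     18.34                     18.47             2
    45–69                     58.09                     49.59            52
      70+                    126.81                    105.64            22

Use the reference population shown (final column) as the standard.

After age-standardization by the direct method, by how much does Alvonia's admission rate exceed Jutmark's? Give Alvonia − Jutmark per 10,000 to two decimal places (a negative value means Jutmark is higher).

9.31

Standard weights: 0.24, 0.02, 0.52, 0.22.
Alvonia: 0.2400×4.23 + 0.0200×18.34 + 0.5200×58.09 + 0.2200×126.81 = 59.4870 per 10,000.
Jutmark: 0.2400×3.26 + 0.0200×18.47 + 0.5200×49.59 + 0.2200×105.64 = 50.1794 per 10,000.
Difference = 59.4870 − 50.1794 = 9.3076.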